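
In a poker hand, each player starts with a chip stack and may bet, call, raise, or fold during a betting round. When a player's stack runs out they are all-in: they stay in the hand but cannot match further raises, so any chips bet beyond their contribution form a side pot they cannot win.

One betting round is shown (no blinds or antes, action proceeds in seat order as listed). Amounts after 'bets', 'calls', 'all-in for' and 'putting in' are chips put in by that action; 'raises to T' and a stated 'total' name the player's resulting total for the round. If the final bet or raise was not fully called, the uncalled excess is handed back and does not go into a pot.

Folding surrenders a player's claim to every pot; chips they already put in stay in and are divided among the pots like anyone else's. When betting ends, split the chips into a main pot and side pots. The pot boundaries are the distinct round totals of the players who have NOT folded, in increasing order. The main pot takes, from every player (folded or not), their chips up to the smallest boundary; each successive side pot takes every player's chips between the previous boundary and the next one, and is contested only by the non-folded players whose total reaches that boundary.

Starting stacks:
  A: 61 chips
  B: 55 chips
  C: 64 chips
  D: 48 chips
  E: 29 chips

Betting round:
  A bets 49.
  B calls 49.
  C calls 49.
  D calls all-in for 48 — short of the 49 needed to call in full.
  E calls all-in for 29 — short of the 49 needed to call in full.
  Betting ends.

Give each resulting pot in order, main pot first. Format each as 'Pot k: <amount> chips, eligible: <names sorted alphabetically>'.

Contributions: A=49, B=49, C=49, D=48, E=29
Pot levels (distinct totals of non-folded players): 29, 48, 49
Layer 1-29: 29 each from A, B, C, D, E = 29*5 = 145 chips; eligible A, B, C, D, E
Layer 30-48: 19 each from A, B, C, D = 19*4 = 76 chips; eligible A, B, C, D
Layer 49-49: 1 each from A, B, C = 1*3 = 3 chips; eligible A, B, C

Pot 1: 145 chips, eligible: A, B, C, D, E
Pot 2: 76 chips, eligible: A, B, C, D
Pot 3: 3 chips, eligible: A, B, C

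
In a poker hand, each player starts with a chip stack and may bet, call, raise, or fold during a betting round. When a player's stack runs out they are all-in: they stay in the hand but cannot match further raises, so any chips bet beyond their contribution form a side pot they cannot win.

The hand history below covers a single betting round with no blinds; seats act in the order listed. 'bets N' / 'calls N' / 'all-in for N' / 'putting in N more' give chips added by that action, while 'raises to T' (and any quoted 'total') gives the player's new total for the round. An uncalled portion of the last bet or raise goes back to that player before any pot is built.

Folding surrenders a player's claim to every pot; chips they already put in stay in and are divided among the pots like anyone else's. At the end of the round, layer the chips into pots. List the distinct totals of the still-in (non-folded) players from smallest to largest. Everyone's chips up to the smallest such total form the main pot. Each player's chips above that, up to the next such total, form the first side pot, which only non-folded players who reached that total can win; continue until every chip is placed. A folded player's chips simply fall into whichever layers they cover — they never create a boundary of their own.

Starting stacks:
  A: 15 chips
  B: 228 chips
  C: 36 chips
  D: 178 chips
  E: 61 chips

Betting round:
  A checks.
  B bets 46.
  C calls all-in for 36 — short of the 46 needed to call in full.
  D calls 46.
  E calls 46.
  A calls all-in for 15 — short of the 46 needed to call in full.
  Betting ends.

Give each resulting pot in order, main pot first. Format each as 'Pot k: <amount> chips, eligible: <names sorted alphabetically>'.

Pot 1: 75 chips, eligible: A, B, C, D, E
Pot 2: 84 chips, eligible: B, C, D, E
Pot 3: 30 chips, eligible: B, D, E

Derivation:
Contributions: A=15, B=46, C=36, D=46, E=46
Pot levels (distinct totals of non-folded players): 15, 36, 46
Layer 1-15: 15 each from A, B, C, D, E = 15*5 = 75 chips; eligible A, B, C, D, E
Layer 16-36: 21 each from B, C, D, E = 21*4 = 84 chips; eligible B, C, D, E
Layer 37-46: 10 each from B, D, E = 10*3 = 30 chips; eligible B, D, E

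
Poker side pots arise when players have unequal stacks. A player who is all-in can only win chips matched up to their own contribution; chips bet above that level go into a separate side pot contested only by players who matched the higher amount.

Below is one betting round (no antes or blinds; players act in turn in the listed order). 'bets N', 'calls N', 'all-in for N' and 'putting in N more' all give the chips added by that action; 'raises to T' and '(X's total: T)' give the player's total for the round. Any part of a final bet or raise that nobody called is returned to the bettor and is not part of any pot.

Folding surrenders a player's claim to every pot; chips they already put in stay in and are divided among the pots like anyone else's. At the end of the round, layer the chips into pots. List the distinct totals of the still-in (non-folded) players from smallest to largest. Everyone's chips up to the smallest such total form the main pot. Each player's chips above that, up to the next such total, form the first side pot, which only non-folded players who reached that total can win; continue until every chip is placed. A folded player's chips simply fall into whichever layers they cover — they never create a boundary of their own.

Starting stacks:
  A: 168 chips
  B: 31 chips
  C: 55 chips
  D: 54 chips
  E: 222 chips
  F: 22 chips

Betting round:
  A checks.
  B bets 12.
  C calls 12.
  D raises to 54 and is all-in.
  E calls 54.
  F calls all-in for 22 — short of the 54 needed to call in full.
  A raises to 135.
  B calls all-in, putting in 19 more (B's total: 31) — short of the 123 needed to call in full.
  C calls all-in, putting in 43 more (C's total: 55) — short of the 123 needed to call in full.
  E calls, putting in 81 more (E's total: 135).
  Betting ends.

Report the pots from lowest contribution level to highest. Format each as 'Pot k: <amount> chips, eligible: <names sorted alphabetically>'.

Pot 1: 132 chips, eligible: A, B, C, D, E, F
Pot 2: 45 chips, eligible: A, B, C, D, E
Pot 3: 92 chips, eligible: A, C, D, E
Pot 4: 3 chips, eligible: A, C, E
Pot 5: 160 chips, eligible: A, E

Derivation:
Contributions: A=135, B=31, C=55, D=54, E=135, F=22
Pot levels (distinct totals of non-folded players): 22, 31, 54, 55, 135
Layer 1-22: 22 each from A, B, C, D, E, F = 22*6 = 132 chips; eligible A, B, C, D, E, F
Layer 23-31: 9 each from A, B, C, D, E = 9*5 = 45 chips; eligible A, B, C, D, E
Layer 32-54: 23 each from A, C, D, E = 23*4 = 92 chips; eligible A, C, D, E
Layer 55-55: 1 each from A, C, E = 1*3 = 3 chips; eligible A, C, E
Layer 56-135: 80 each from A, E = 80*2 = 160 chips; eligible A, E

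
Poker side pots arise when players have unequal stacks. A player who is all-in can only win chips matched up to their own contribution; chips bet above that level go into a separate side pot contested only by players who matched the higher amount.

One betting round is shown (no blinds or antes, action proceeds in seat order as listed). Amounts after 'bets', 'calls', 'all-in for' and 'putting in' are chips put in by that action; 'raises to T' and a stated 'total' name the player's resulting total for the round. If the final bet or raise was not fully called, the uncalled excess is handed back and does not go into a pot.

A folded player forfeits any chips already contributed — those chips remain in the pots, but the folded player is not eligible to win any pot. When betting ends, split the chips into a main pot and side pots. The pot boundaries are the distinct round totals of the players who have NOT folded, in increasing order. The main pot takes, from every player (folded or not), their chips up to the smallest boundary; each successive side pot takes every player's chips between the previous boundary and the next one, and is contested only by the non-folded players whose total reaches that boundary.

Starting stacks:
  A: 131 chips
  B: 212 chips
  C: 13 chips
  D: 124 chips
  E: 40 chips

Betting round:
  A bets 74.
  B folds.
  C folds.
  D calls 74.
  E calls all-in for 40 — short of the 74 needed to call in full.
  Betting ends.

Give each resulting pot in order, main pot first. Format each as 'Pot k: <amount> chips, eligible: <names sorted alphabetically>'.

Pot 1: 120 chips, eligible: A, D, E
Pot 2: 68 chips, eligible: A, D

Derivation:
Contributions: A=74, D=74, E=40
Folded: B, C
Pot levels (distinct totals of non-folded players): 40, 74
Layer 1-40: 40 each from A, D, E = 40*3 = 120 chips; eligible A, D, E
Layer 41-74: 34 each from A, D = 34*2 = 68 chips; eligible A, D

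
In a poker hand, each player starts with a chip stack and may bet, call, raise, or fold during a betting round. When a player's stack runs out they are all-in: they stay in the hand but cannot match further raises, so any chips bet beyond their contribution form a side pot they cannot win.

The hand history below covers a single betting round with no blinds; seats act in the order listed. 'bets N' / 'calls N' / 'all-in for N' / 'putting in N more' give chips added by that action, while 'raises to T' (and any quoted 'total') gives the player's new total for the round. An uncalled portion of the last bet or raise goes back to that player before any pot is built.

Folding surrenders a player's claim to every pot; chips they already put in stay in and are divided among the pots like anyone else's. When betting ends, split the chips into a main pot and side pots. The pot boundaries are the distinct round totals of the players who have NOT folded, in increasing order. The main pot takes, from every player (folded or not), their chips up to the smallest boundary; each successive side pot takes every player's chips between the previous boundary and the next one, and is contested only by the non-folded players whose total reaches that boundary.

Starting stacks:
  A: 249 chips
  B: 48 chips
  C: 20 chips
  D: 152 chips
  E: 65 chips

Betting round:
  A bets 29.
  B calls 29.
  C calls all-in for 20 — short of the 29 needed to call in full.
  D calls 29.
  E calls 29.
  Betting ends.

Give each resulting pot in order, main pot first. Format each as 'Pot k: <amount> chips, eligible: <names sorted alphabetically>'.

Contributions: A=29, B=29, C=20, D=29, E=29
Pot levels (distinct totals of non-folded players): 20, 29
Layer 1-20: 20 each from A, B, C, D, E = 20*5 = 100 chips; eligible A, B, C, D, E
Layer 21-29: 9 each from A, B, D, E = 9*4 = 36 chips; eligible A, B, D, E

Pot 1: 100 chips, eligible: A, B, C, D, E
Pot 2: 36 chips, eligible: A, B, D, E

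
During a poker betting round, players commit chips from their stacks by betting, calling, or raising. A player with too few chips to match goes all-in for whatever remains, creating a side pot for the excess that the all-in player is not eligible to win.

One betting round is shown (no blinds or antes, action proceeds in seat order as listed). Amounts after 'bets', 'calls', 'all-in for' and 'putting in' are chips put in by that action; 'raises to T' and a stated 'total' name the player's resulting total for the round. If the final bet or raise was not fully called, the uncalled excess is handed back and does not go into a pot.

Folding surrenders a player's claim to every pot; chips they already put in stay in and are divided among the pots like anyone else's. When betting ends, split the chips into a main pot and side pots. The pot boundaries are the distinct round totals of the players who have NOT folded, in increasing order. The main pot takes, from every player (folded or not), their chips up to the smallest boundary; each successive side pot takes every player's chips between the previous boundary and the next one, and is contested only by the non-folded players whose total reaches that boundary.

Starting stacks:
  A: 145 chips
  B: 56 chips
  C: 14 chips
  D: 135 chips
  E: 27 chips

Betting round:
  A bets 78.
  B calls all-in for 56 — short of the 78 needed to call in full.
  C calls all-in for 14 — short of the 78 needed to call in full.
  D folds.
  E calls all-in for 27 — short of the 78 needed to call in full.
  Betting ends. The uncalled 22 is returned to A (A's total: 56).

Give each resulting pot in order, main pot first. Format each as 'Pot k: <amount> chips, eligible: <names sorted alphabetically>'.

Pot 1: 56 chips, eligible: A, B, C, E
Pot 2: 39 chips, eligible: A, B, E
Pot 3: 58 chips, eligible: A, B

Derivation:
Contributions (after 22 returned to A): A=56, B=56, C=14, E=27
Folded: D
Pot levels (distinct totals of non-folded players): 14, 27, 56
Layer 1-14: 14 each from A, B, C, E = 14*4 = 56 chips; eligible A, B, C, E
Layer 15-27: 13 each from A, B, E = 13*3 = 39 chips; eligible A, B, E
Layer 28-56: 29 each from A, B = 29*2 = 58 chips; eligible A, B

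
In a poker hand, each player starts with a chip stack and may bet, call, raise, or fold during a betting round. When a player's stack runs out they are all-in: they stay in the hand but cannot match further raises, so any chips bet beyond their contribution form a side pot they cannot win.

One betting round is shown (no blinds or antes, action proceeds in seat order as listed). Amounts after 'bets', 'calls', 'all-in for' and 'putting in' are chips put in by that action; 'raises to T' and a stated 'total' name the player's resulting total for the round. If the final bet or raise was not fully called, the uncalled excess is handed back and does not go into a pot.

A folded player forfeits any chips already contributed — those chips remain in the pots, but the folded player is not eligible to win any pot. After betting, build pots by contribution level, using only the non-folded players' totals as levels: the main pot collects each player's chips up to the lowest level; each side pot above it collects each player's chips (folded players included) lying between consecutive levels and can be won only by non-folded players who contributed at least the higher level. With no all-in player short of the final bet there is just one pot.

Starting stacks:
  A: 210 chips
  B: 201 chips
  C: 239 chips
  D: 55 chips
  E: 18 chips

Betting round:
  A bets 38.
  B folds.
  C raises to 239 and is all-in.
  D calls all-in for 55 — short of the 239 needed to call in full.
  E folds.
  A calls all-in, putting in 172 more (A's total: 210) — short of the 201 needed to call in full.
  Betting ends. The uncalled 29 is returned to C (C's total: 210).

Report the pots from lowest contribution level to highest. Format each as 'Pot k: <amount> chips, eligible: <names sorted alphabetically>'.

Contributions (after 29 returned to C): A=210, C=210, D=55
Folded: B, E
Pot levels (distinct totals of non-folded players): 55, 210
Layer 1-55: 55 each from A, C, D = 55*3 = 165 chips; eligible A, C, D
Layer 56-210: 155 each from A, C = 155*2 = 310 chips; eligible A, C

Pot 1: 165 chips, eligible: A, C, D
Pot 2: 310 chips, eligible: A, C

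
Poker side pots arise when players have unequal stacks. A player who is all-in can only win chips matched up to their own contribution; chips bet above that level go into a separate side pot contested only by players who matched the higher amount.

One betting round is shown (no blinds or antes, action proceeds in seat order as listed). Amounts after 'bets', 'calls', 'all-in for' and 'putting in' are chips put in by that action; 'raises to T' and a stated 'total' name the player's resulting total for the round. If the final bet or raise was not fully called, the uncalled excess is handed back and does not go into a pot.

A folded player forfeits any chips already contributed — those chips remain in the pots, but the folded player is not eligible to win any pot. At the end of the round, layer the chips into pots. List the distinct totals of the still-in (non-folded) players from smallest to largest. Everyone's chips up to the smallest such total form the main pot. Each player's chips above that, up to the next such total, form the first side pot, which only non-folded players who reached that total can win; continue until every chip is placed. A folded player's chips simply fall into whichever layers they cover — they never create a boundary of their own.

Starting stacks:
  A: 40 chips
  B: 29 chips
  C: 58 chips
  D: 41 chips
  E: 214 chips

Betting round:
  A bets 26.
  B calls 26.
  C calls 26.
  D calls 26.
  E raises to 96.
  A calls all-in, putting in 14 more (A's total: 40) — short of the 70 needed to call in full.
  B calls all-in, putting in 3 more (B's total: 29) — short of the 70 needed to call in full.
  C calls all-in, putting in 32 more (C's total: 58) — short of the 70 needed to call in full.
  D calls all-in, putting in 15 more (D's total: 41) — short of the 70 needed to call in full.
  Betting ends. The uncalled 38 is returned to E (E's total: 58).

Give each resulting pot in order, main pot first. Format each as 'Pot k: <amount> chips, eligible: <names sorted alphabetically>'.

Pot 1: 145 chips, eligible: A, B, C, D, E
Pot 2: 44 chips, eligible: A, C, D, E
Pot 3: 3 chips, eligible: C, D, E
Pot 4: 34 chips, eligible: C, E

Derivation:
Contributions (after 38 returned to E): A=40, B=29, C=58, D=41, E=58
Pot levels (distinct totals of non-folded players): 29, 40, 41, 58
Layer 1-29: 29 each from A, B, C, D, E = 29*5 = 145 chips; eligible A, B, C, D, E
Layer 30-40: 11 each from A, C, D, E = 11*4 = 44 chips; eligible A, C, D, E
Layer 41-41: 1 each from C, D, E = 1*3 = 3 chips; eligible C, D, E
Layer 42-58: 17 each from C, E = 17*2 = 34 chips; eligible C, E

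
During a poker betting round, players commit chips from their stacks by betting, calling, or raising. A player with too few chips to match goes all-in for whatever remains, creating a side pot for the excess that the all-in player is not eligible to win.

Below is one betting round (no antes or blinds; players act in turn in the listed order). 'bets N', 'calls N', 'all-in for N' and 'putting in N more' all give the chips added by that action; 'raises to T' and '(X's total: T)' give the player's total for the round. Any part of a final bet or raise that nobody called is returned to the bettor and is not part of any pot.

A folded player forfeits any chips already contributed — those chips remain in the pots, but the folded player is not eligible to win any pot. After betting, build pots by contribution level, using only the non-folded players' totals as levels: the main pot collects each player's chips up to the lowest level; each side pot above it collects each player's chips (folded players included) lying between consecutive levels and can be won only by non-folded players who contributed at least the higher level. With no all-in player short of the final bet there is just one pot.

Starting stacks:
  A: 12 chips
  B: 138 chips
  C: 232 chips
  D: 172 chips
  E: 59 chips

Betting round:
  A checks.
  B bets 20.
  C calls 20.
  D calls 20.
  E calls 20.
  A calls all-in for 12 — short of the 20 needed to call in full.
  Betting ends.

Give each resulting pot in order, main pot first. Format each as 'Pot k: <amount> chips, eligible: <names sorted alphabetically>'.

Pot 1: 60 chips, eligible: A, B, C, D, E
Pot 2: 32 chips, eligible: B, C, D, E

Derivation:
Contributions: A=12, B=20, C=20, D=20, E=20
Pot levels (distinct totals of non-folded players): 12, 20
Layer 1-12: 12 each from A, B, C, D, E = 12*5 = 60 chips; eligible A, B, C, D, E
Layer 13-20: 8 each from B, C, D, E = 8*4 = 32 chips; eligible B, C, D, E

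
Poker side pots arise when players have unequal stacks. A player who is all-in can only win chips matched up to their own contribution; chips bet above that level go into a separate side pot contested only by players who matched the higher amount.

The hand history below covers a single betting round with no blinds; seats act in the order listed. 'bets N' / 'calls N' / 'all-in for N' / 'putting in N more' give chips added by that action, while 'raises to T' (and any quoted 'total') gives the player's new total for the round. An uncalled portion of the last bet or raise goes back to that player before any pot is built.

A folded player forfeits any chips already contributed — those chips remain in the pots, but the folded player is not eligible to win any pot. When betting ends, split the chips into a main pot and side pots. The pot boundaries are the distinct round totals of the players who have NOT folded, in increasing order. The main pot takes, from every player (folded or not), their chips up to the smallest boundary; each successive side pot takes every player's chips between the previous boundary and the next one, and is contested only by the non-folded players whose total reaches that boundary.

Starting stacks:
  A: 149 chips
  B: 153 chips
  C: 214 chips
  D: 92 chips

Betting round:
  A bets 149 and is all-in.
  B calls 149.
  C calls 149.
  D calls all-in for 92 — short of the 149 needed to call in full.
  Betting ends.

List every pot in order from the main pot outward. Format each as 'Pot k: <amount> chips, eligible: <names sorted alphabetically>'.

Contributions: A=149, B=149, C=149, D=92
Pot levels (distinct totals of non-folded players): 92, 149
Layer 1-92: 92 each from A, B, C, D = 92*4 = 368 chips; eligible A, B, C, D
Layer 93-149: 57 each from A, B, C = 57*3 = 171 chips; eligible A, B, C

Pot 1: 368 chips, eligible: A, B, C, D
Pot 2: 171 chips, eligible: A, B, C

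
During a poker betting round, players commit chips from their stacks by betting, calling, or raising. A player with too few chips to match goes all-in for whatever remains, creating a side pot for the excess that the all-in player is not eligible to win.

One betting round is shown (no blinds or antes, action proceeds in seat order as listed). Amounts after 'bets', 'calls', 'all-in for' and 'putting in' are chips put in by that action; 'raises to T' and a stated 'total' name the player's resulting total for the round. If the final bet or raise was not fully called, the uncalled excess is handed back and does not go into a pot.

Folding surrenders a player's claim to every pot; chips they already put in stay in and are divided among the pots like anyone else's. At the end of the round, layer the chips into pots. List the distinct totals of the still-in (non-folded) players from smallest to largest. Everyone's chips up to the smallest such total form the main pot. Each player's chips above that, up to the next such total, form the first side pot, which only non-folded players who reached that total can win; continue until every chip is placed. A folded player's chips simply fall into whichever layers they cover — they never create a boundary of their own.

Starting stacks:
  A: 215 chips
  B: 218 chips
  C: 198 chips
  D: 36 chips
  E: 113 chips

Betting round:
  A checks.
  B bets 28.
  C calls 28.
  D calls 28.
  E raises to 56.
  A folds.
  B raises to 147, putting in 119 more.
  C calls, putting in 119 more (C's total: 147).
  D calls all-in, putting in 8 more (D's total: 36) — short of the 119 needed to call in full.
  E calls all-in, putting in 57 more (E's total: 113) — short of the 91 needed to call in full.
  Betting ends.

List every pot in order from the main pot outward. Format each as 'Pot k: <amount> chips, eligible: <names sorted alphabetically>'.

Pot 1: 144 chips, eligible: B, C, D, E
Pot 2: 231 chips, eligible: B, C, E
Pot 3: 68 chips, eligible: B, C

Derivation:
Contributions: B=147, C=147, D=36, E=113
Folded: A
Pot levels (distinct totals of non-folded players): 36, 113, 147
Layer 1-36: 36 each from B, C, D, E = 36*4 = 144 chips; eligible B, C, D, E
Layer 37-113: 77 each from B, C, E = 77*3 = 231 chips; eligible B, C, E
Layer 114-147: 34 each from B, C = 34*2 = 68 chips; eligible B, C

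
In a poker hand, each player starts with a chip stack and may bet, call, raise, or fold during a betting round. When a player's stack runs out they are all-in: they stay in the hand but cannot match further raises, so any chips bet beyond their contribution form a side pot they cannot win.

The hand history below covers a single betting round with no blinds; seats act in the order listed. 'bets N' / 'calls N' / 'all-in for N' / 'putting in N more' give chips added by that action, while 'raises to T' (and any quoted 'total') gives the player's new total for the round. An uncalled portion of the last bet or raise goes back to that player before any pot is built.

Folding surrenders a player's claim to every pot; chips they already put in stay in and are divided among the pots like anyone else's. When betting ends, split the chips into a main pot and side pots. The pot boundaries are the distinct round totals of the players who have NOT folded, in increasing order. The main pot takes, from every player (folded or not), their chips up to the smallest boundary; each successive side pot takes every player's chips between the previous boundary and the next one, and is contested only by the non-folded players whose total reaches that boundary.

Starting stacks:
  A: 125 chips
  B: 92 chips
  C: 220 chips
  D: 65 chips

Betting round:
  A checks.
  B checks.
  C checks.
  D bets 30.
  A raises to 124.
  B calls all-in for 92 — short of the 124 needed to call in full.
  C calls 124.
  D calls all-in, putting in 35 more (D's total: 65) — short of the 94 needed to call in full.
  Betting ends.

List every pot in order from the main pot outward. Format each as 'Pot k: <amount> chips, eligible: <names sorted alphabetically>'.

Contributions: A=124, B=92, C=124, D=65
Pot levels (distinct totals of non-folded players): 65, 92, 124
Layer 1-65: 65 each from A, B, C, D = 65*4 = 260 chips; eligible A, B, C, D
Layer 66-92: 27 each from A, B, C = 27*3 = 81 chips; eligible A, B, C
Layer 93-124: 32 each from A, C = 32*2 = 64 chips; eligible A, C

Pot 1: 260 chips, eligible: A, B, C, D
Pot 2: 81 chips, eligible: A, B, C
Pot 3: 64 chips, eligible: A, C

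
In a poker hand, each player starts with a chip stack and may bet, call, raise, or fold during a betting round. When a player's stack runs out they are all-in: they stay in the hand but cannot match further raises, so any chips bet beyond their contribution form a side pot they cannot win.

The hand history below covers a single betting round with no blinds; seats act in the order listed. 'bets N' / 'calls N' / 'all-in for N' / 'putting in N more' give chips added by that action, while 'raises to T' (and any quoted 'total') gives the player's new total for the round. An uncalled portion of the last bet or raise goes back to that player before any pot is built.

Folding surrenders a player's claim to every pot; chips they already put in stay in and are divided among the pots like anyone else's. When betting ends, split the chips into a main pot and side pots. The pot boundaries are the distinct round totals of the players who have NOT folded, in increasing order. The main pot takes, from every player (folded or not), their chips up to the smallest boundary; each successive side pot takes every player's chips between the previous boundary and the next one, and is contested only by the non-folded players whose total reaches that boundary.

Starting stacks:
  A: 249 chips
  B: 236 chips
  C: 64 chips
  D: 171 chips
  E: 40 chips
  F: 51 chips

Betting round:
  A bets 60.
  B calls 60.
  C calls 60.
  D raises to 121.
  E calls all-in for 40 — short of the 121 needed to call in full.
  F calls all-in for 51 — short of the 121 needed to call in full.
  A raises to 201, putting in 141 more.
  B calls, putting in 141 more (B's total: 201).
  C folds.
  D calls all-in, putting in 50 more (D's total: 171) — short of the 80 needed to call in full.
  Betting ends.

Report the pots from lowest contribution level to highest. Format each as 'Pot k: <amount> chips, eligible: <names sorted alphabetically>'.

Contributions: A=201, B=201, C=60, D=171, E=40, F=51
Folded: C
Pot levels (distinct totals of non-folded players): 40, 51, 171, 201
Layer 1-40: 40 each from A, B, C, D, E, F = 40*6 = 240 chips; eligible A, B, D, E, F
Layer 41-51: 11 each from A, B, C, D, F = 11*5 = 55 chips; eligible A, B, D, F
Layer 52-171: A 120 + B 120 + C 9 + D 120 = 369 chips; eligible A, B, D
Layer 172-201: 30 each from A, B = 30*2 = 60 chips; eligible A, B

Pot 1: 240 chips, eligible: A, B, D, E, F
Pot 2: 55 chips, eligible: A, B, D, F
Pot 3: 369 chips, eligible: A, B, D
Pot 4: 60 chips, eligible: A, B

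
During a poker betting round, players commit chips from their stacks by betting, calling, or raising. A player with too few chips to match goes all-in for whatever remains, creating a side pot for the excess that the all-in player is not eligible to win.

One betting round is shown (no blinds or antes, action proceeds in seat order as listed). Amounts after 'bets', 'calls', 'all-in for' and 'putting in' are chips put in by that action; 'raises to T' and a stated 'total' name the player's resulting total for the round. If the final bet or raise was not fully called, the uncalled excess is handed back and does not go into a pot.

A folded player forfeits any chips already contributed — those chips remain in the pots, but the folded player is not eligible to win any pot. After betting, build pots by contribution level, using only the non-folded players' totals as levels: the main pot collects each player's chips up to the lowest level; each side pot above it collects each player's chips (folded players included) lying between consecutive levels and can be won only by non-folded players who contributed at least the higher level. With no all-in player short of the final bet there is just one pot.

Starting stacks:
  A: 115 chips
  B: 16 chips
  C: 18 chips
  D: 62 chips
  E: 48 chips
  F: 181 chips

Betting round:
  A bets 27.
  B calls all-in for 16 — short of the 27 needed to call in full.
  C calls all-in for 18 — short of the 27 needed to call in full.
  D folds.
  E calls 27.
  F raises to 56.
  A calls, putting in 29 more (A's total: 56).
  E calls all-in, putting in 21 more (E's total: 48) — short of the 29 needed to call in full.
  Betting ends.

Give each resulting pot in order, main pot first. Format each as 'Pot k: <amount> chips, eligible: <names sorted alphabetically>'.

Pot 1: 80 chips, eligible: A, B, C, E, F
Pot 2: 8 chips, eligible: A, C, E, F
Pot 3: 90 chips, eligible: A, E, F
Pot 4: 16 chips, eligible: A, F

Derivation:
Contributions: A=56, B=16, C=18, E=48, F=56
Folded: D
Pot levels (distinct totals of non-folded players): 16, 18, 48, 56
Layer 1-16: 16 each from A, B, C, E, F = 16*5 = 80 chips; eligible A, B, C, E, F
Layer 17-18: 2 each from A, C, E, F = 2*4 = 8 chips; eligible A, C, E, F
Layer 19-48: 30 each from A, E, F = 30*3 = 90 chips; eligible A, E, F
Layer 49-56: 8 each from A, F = 8*2 = 16 chips; eligible A, F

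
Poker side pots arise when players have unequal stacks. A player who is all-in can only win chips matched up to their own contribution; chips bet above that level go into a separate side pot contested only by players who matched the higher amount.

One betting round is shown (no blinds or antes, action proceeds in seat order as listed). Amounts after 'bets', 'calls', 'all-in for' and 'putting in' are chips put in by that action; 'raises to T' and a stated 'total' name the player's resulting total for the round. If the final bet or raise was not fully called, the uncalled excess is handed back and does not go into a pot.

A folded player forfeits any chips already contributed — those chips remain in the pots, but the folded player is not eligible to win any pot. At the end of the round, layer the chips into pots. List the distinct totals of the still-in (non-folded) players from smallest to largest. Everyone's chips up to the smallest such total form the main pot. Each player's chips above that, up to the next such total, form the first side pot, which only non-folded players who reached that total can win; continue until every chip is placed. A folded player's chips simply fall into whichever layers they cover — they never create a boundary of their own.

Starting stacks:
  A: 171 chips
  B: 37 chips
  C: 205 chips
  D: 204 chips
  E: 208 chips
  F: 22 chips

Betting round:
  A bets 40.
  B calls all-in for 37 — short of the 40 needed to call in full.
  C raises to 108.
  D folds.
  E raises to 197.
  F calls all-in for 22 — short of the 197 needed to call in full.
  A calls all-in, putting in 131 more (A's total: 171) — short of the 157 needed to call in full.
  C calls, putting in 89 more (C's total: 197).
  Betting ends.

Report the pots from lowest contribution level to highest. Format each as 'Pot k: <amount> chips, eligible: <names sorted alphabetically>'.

Contributions: A=171, B=37, C=197, E=197, F=22
Folded: D
Pot levels (distinct totals of non-folded players): 22, 37, 171, 197
Layer 1-22: 22 each from A, B, C, E, F = 22*5 = 110 chips; eligible A, B, C, E, F
Layer 23-37: 15 each from A, B, C, E = 15*4 = 60 chips; eligible A, B, C, E
Layer 38-171: 134 each from A, C, E = 134*3 = 402 chips; eligible A, C, E
Layer 172-197: 26 each from C, E = 26*2 = 52 chips; eligible C, E

Pot 1: 110 chips, eligible: A, B, C, E, F
Pot 2: 60 chips, eligible: A, B, C, E
Pot 3: 402 chips, eligible: A, C, E
Pot 4: 52 chips, eligible: C, E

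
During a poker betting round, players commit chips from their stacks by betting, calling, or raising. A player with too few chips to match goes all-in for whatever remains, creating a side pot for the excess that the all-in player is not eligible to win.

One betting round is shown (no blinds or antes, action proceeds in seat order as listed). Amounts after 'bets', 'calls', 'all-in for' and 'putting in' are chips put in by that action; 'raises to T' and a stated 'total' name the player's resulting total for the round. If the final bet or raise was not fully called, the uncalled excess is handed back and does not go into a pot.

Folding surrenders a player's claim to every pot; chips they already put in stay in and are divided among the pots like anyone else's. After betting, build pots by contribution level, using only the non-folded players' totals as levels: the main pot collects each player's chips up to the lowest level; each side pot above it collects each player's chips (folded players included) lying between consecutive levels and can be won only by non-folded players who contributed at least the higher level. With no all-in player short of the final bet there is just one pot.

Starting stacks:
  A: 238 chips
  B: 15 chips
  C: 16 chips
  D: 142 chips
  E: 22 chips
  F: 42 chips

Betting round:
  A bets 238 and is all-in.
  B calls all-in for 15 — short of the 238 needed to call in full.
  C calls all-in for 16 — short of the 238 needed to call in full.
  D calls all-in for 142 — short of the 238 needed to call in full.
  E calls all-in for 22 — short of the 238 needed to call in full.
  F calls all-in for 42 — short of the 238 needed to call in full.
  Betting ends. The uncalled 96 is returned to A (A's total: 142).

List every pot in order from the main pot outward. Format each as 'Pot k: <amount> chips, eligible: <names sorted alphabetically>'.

Pot 1: 90 chips, eligible: A, B, C, D, E, F
Pot 2: 5 chips, eligible: A, C, D, E, F
Pot 3: 24 chips, eligible: A, D, E, F
Pot 4: 60 chips, eligible: A, D, F
Pot 5: 200 chips, eligible: A, D

Derivation:
Contributions (after 96 returned to A): A=142, B=15, C=16, D=142, E=22, F=42
Pot levels (distinct totals of non-folded players): 15, 16, 22, 42, 142
Layer 1-15: 15 each from A, B, C, D, E, F = 15*6 = 90 chips; eligible A, B, C, D, E, F
Layer 16-16: 1 each from A, C, D, E, F = 1*5 = 5 chips; eligible A, C, D, E, F
Layer 17-22: 6 each from A, D, E, F = 6*4 = 24 chips; eligible A, D, E, F
Layer 23-42: 20 each from A, D, F = 20*3 = 60 chips; eligible A, D, F
Layer 43-142: 100 each from A, D = 100*2 = 200 chips; eligible A, D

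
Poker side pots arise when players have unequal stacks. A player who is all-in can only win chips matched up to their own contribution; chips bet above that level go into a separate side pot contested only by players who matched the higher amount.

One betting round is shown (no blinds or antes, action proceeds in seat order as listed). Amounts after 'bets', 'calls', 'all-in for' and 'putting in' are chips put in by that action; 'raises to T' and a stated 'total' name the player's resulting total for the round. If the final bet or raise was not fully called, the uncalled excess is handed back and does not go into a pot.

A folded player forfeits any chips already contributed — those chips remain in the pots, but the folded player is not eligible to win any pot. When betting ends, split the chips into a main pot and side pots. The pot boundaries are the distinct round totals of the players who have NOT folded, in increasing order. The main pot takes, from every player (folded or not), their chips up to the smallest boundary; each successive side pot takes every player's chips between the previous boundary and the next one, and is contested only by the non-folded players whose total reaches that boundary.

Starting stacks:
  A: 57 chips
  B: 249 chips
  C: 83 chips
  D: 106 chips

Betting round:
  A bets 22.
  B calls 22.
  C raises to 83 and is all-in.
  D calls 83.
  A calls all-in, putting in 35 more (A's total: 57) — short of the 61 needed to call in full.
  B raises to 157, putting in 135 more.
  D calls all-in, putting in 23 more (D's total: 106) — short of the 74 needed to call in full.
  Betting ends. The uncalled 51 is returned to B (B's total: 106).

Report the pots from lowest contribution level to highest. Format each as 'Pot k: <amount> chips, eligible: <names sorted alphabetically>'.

Contributions (after 51 returned to B): A=57, B=106, C=83, D=106
Pot levels (distinct totals of non-folded players): 57, 83, 106
Layer 1-57: 57 each from A, B, C, D = 57*4 = 228 chips; eligible A, B, C, D
Layer 58-83: 26 each from B, C, D = 26*3 = 78 chips; eligible B, C, D
Layer 84-106: 23 each from B, D = 23*2 = 46 chips; eligible B, D

Pot 1: 228 chips, eligible: A, B, C, D
Pot 2: 78 chips, eligible: B, C, D
Pot 3: 46 chips, eligible: B, D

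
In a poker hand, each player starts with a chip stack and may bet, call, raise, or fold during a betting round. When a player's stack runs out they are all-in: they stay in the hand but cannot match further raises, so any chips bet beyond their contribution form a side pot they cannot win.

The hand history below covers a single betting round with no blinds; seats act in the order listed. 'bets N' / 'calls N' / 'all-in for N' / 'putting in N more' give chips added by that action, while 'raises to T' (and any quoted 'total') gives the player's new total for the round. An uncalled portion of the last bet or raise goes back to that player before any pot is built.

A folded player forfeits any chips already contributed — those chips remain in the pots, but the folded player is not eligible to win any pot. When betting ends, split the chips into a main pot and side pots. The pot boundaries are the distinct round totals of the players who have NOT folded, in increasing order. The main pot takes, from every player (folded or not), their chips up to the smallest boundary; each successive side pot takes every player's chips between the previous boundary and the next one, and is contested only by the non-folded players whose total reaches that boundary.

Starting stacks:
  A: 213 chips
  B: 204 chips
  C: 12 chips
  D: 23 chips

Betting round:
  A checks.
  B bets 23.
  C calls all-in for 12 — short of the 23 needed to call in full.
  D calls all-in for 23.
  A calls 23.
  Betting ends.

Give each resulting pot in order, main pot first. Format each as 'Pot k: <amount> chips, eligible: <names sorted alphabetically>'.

Pot 1: 48 chips, eligible: A, B, C, D
Pot 2: 33 chips, eligible: A, B, D

Derivation:
Contributions: A=23, B=23, C=12, D=23
Pot levels (distinct totals of non-folded players): 12, 23
Layer 1-12: 12 each from A, B, C, D = 12*4 = 48 chips; eligible A, B, C, D
Layer 13-23: 11 each from A, B, D = 11*3 = 33 chips; eligible A, B, D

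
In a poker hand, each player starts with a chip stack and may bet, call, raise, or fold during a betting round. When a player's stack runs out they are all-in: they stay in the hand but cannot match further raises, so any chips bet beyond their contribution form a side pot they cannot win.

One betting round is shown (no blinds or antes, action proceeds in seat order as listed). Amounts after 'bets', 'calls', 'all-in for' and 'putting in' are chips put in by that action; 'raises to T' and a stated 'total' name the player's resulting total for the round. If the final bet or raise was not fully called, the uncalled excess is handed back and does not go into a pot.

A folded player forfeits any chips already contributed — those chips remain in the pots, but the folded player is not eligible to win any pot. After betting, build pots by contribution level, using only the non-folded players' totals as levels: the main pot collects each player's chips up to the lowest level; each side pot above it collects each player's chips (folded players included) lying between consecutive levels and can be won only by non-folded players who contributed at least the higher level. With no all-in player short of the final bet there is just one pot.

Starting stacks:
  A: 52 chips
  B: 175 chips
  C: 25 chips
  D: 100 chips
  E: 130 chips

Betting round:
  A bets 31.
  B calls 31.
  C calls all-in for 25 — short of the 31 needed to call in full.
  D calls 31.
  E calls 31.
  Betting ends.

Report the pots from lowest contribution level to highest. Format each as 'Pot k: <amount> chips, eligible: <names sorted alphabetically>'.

Pot 1: 125 chips, eligible: A, B, C, D, E
Pot 2: 24 chips, eligible: A, B, D, E

Derivation:
Contributions: A=31, B=31, C=25, D=31, E=31
Pot levels (distinct totals of non-folded players): 25, 31
Layer 1-25: 25 each from A, B, C, D, E = 25*5 = 125 chips; eligible A, B, C, D, E
Layer 26-31: 6 each from A, B, D, E = 6*4 = 24 chips; eligible A, B, D, E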